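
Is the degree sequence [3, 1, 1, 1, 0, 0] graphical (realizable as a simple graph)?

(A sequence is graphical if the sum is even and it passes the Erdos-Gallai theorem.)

Sum of degrees = 6. Sum is even and passes Erdos-Gallai. The sequence IS graphical.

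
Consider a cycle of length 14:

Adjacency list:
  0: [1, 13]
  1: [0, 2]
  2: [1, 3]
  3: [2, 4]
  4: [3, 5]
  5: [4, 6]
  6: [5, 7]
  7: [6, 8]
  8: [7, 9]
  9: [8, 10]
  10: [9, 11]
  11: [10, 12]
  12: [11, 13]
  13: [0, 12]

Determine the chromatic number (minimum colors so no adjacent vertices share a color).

This is an even cycle (C_14). Even cycles are bipartite.
Chromatic number = 2.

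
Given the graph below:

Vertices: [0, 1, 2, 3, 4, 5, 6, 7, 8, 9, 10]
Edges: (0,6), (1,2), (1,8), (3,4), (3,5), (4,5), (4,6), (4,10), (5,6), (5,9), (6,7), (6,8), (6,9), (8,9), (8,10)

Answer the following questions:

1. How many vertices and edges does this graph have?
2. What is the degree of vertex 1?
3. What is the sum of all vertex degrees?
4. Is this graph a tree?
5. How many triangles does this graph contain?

Count: 11 vertices, 15 edges.
Vertex 1 has neighbors [2, 8], degree = 2.
Handshaking lemma: 2 * 15 = 30.
A tree on 11 vertices has 10 edges. This graph has 15 edges (5 extra). Not a tree.
Number of triangles = 4.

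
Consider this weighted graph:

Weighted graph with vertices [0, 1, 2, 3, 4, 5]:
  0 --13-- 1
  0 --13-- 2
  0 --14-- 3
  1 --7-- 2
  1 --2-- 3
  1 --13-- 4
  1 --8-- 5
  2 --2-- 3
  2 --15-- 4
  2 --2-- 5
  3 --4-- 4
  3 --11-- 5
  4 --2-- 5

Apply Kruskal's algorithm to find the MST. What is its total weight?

Applying Kruskal's algorithm (sort edges by weight, add if no cycle):
  Add (1,3) w=2
  Add (2,5) w=2
  Add (2,3) w=2
  Add (4,5) w=2
  Skip (3,4) w=4 (creates cycle)
  Skip (1,2) w=7 (creates cycle)
  Skip (1,5) w=8 (creates cycle)
  Skip (3,5) w=11 (creates cycle)
  Add (0,1) w=13
  Skip (0,2) w=13 (creates cycle)
  Skip (1,4) w=13 (creates cycle)
  Skip (0,3) w=14 (creates cycle)
  Skip (2,4) w=15 (creates cycle)
MST weight = 21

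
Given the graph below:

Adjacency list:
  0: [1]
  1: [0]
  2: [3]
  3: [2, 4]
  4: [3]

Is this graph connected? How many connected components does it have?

Checking connectivity: the graph has 2 connected component(s).
Components: [[0, 1], [2, 3, 4]]. The graph is NOT connected.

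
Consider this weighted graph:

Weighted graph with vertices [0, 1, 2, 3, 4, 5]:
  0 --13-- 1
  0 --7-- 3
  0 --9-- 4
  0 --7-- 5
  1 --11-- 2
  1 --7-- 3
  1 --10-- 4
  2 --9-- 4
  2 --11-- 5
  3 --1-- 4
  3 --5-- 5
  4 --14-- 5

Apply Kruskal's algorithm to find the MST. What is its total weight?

Applying Kruskal's algorithm (sort edges by weight, add if no cycle):
  Add (3,4) w=1
  Add (3,5) w=5
  Add (0,5) w=7
  Skip (0,3) w=7 (creates cycle)
  Add (1,3) w=7
  Skip (0,4) w=9 (creates cycle)
  Add (2,4) w=9
  Skip (1,4) w=10 (creates cycle)
  Skip (1,2) w=11 (creates cycle)
  Skip (2,5) w=11 (creates cycle)
  Skip (0,1) w=13 (creates cycle)
  Skip (4,5) w=14 (creates cycle)
MST weight = 29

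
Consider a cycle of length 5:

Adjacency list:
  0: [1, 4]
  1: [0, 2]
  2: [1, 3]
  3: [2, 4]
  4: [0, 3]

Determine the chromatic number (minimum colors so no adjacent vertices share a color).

This is an odd cycle (C_5). Odd cycles are not bipartite (any 2-coloring forces two adjacent vertices to match), and 3 colors suffice.
Chromatic number = 3.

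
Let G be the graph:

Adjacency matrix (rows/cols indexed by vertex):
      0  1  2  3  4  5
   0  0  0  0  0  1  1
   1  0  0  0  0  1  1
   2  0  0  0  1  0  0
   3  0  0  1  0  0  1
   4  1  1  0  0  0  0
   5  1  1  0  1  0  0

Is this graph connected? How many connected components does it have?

Checking connectivity: the graph has 1 connected component(s).
All vertices are reachable from each other. The graph IS connected.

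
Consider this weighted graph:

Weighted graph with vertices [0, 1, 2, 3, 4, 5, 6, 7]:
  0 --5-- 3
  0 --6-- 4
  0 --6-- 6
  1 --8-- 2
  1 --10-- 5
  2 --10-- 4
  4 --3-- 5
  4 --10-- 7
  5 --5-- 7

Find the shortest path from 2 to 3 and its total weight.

Using Dijkstra's algorithm from vertex 2:
Shortest path: 2 -> 4 -> 0 -> 3
Total weight: 10 + 6 + 5 = 21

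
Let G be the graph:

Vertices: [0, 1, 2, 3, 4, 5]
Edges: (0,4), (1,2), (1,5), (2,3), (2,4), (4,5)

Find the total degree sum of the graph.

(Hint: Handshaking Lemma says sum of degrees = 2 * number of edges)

Count edges: 6 edges.
By Handshaking Lemma: sum of degrees = 2 * 6 = 12.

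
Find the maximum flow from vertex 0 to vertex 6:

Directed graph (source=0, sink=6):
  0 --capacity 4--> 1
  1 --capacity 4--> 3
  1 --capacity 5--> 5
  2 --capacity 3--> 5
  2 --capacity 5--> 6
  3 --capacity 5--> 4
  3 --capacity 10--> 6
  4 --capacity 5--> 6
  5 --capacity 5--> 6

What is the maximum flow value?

Computing max flow:
  Flow on (0->1): 4/4
  Flow on (1->3): 4/4
  Flow on (3->6): 4/10
Maximum flow = 4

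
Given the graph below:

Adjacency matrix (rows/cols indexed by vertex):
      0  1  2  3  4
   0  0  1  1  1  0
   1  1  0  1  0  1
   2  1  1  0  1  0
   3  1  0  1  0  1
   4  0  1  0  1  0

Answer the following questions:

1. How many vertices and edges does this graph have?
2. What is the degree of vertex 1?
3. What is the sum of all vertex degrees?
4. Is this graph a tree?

Count: 5 vertices, 7 edges.
Vertex 1 has neighbors [0, 2, 4], degree = 3.
Handshaking lemma: 2 * 7 = 14.
A tree on 5 vertices has 4 edges. This graph has 7 edges (3 extra). Not a tree.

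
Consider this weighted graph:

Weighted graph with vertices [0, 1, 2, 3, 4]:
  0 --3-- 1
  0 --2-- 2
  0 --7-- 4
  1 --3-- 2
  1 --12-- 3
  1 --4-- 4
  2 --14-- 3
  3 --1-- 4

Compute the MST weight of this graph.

Applying Kruskal's algorithm (sort edges by weight, add if no cycle):
  Add (3,4) w=1
  Add (0,2) w=2
  Add (0,1) w=3
  Skip (1,2) w=3 (creates cycle)
  Add (1,4) w=4
  Skip (0,4) w=7 (creates cycle)
  Skip (1,3) w=12 (creates cycle)
  Skip (2,3) w=14 (creates cycle)
MST weight = 10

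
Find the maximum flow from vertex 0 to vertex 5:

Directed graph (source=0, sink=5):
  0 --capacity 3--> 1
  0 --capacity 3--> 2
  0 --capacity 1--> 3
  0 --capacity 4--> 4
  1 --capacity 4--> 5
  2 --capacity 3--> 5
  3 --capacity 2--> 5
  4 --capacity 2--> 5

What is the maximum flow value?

Computing max flow:
  Flow on (0->1): 3/3
  Flow on (0->2): 3/3
  Flow on (0->3): 1/1
  Flow on (0->4): 2/4
  Flow on (1->5): 3/4
  Flow on (2->5): 3/3
  Flow on (3->5): 1/2
  Flow on (4->5): 2/2
Maximum flow = 9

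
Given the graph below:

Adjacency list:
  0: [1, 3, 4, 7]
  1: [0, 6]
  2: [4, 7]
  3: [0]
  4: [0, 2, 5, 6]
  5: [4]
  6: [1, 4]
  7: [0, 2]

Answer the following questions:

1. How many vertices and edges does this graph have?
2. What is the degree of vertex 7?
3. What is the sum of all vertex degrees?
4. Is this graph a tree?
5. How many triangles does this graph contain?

Count: 8 vertices, 9 edges.
Vertex 7 has neighbors [0, 2], degree = 2.
Handshaking lemma: 2 * 9 = 18.
A tree on 8 vertices has 7 edges. This graph has 9 edges (2 extra). Not a tree.
Number of triangles = 0.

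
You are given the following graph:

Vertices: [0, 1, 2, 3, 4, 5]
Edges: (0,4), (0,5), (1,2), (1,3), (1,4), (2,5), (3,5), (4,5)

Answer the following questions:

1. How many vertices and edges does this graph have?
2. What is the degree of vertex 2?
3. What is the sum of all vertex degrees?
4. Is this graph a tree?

Count: 6 vertices, 8 edges.
Vertex 2 has neighbors [1, 5], degree = 2.
Handshaking lemma: 2 * 8 = 16.
A tree on 6 vertices has 5 edges. This graph has 8 edges (3 extra). Not a tree.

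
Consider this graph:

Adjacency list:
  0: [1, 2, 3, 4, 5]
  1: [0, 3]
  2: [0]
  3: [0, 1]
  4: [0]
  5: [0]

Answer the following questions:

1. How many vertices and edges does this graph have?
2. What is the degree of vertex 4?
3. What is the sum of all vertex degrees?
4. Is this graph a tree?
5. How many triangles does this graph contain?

Count: 6 vertices, 6 edges.
Vertex 4 has neighbors [0], degree = 1.
Handshaking lemma: 2 * 6 = 12.
A tree on 6 vertices has 5 edges. This graph has 6 edges (1 extra). Not a tree.
Number of triangles = 1.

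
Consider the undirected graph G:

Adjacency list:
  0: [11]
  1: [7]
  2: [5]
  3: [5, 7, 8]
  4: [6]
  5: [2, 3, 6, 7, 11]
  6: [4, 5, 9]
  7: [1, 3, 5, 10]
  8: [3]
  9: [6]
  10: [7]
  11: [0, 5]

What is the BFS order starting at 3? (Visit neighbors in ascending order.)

BFS from vertex 3 (neighbors processed in ascending order):
Visit order: 3, 5, 7, 8, 2, 6, 11, 1, 10, 4, 9, 0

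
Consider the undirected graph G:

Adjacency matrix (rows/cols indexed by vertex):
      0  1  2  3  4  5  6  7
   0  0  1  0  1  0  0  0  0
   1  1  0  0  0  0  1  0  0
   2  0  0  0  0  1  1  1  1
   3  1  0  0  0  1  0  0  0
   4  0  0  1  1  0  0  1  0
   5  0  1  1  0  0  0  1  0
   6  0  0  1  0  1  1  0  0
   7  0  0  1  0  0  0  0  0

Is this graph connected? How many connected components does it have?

Checking connectivity: the graph has 1 connected component(s).
All vertices are reachable from each other. The graph IS connected.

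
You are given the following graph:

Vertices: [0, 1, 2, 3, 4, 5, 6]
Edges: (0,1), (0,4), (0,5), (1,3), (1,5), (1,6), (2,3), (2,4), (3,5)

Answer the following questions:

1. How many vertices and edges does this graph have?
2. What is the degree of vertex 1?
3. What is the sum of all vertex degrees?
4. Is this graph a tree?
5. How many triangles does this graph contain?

Count: 7 vertices, 9 edges.
Vertex 1 has neighbors [0, 3, 5, 6], degree = 4.
Handshaking lemma: 2 * 9 = 18.
A tree on 7 vertices has 6 edges. This graph has 9 edges (3 extra). Not a tree.
Number of triangles = 2.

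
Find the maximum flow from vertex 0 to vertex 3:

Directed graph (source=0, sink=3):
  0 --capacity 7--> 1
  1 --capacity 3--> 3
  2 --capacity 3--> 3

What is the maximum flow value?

Computing max flow:
  Flow on (0->1): 3/7
  Flow on (1->3): 3/3
Maximum flow = 3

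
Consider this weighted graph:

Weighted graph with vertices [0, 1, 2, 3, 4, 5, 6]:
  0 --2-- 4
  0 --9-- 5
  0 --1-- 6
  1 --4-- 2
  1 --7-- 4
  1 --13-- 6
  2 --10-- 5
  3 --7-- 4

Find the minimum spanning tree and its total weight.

Applying Kruskal's algorithm (sort edges by weight, add if no cycle):
  Add (0,6) w=1
  Add (0,4) w=2
  Add (1,2) w=4
  Add (1,4) w=7
  Add (3,4) w=7
  Add (0,5) w=9
  Skip (2,5) w=10 (creates cycle)
  Skip (1,6) w=13 (creates cycle)
MST weight = 30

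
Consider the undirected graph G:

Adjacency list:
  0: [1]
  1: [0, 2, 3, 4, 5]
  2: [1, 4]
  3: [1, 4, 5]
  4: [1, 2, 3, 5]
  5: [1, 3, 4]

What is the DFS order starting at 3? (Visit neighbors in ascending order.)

DFS from vertex 3 (neighbors processed in ascending order):
Visit order: 3, 1, 0, 2, 4, 5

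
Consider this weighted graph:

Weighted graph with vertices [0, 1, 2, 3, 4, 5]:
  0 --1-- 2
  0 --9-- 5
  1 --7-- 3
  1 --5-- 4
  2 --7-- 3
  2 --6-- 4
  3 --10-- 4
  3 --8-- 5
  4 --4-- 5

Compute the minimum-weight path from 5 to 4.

Using Dijkstra's algorithm from vertex 5:
Shortest path: 5 -> 4
Total weight: 4 = 4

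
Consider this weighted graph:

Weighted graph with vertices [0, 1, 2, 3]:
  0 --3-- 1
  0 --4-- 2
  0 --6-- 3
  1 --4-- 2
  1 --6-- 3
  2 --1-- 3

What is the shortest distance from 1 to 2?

Using Dijkstra's algorithm from vertex 1:
Shortest path: 1 -> 2
Total weight: 4 = 4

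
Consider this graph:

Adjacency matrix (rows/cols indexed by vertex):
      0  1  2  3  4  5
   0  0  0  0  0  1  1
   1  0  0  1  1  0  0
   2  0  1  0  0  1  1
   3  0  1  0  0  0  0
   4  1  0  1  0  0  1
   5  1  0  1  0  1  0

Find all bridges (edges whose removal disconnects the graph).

A bridge is an edge whose removal increases the number of connected components.
Bridges found: (1,2), (1,3)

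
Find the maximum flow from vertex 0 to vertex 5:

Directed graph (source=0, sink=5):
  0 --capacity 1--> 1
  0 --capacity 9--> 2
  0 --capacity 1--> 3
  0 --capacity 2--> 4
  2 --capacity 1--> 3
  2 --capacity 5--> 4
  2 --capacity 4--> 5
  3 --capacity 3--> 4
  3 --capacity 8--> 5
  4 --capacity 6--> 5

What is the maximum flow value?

Computing max flow:
  Flow on (0->2): 9/9
  Flow on (0->3): 1/1
  Flow on (0->4): 2/2
  Flow on (2->3): 1/1
  Flow on (2->4): 4/5
  Flow on (2->5): 4/4
  Flow on (3->5): 2/8
  Flow on (4->5): 6/6
Maximum flow = 12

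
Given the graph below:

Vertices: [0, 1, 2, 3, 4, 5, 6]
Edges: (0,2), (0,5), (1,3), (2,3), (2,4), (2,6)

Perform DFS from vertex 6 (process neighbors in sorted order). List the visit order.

DFS from vertex 6 (neighbors processed in ascending order):
Visit order: 6, 2, 0, 5, 3, 1, 4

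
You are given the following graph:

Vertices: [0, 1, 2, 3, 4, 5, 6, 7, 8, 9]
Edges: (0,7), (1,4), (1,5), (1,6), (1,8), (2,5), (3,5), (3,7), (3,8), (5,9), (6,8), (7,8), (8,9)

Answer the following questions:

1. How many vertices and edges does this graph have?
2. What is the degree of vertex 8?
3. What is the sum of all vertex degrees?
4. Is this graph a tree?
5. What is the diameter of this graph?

Count: 10 vertices, 13 edges.
Vertex 8 has neighbors [1, 3, 6, 7, 9], degree = 5.
Handshaking lemma: 2 * 13 = 26.
A tree on 10 vertices has 9 edges. This graph has 13 edges (4 extra). Not a tree.
Diameter (longest shortest path) = 4.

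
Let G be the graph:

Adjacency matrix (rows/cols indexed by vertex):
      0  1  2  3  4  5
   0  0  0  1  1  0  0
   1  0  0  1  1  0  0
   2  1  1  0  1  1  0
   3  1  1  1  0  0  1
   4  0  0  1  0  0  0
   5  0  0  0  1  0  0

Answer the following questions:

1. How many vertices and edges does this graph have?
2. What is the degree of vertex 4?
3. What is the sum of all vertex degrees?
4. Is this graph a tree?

Count: 6 vertices, 7 edges.
Vertex 4 has neighbors [2], degree = 1.
Handshaking lemma: 2 * 7 = 14.
A tree on 6 vertices has 5 edges. This graph has 7 edges (2 extra). Not a tree.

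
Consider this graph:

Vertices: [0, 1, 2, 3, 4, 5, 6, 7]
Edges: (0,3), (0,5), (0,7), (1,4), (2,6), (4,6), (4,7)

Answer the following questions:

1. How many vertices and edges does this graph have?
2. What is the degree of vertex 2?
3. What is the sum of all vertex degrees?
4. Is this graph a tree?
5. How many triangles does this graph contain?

Count: 8 vertices, 7 edges.
Vertex 2 has neighbors [6], degree = 1.
Handshaking lemma: 2 * 7 = 14.
A graph is a tree iff it is connected and has exactly n-1 edges. This graph is connected (all 8 vertices in one component) and has 8-1 = 7 edges. It is a tree.
Number of triangles = 0.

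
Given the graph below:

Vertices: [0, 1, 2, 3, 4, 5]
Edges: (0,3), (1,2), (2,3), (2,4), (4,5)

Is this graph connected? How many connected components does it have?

Checking connectivity: the graph has 1 connected component(s).
All vertices are reachable from each other. The graph IS connected.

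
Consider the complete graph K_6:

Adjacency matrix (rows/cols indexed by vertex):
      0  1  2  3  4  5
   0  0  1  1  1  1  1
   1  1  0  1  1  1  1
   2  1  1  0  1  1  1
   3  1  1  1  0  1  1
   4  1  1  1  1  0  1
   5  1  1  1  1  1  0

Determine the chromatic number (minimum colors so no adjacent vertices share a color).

In K_6, every vertex is adjacent to every other vertex.
Each vertex needs a unique color.
Chromatic number = 6.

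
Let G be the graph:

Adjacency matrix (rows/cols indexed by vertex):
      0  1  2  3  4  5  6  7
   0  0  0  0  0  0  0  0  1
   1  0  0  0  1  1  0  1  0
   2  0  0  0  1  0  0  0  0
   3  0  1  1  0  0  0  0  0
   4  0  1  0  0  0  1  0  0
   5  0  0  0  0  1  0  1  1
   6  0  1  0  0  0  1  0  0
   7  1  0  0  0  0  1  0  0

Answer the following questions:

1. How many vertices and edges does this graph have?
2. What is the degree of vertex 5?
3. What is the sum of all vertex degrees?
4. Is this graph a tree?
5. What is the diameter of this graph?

Count: 8 vertices, 8 edges.
Vertex 5 has neighbors [4, 6, 7], degree = 3.
Handshaking lemma: 2 * 8 = 16.
A tree on 8 vertices has 7 edges. This graph has 8 edges (1 extra). Not a tree.
Diameter (longest shortest path) = 6.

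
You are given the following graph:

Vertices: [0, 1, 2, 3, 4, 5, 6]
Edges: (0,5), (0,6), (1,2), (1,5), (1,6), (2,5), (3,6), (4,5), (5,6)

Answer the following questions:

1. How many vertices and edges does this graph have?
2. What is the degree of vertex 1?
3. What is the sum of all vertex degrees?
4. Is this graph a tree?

Count: 7 vertices, 9 edges.
Vertex 1 has neighbors [2, 5, 6], degree = 3.
Handshaking lemma: 2 * 9 = 18.
A tree on 7 vertices has 6 edges. This graph has 9 edges (3 extra). Not a tree.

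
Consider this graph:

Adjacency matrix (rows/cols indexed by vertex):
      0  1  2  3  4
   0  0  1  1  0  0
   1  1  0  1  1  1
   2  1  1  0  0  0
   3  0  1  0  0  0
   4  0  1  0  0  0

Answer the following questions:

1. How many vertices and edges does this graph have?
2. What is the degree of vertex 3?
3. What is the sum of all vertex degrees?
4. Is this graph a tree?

Count: 5 vertices, 5 edges.
Vertex 3 has neighbors [1], degree = 1.
Handshaking lemma: 2 * 5 = 10.
A tree on 5 vertices has 4 edges. This graph has 5 edges (1 extra). Not a tree.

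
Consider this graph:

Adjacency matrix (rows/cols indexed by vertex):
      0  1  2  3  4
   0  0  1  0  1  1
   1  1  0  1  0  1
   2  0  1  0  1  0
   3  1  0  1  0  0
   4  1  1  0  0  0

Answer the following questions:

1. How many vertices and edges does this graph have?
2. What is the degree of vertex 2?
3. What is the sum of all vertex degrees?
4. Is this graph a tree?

Count: 5 vertices, 6 edges.
Vertex 2 has neighbors [1, 3], degree = 2.
Handshaking lemma: 2 * 6 = 12.
A tree on 5 vertices has 4 edges. This graph has 6 edges (2 extra). Not a tree.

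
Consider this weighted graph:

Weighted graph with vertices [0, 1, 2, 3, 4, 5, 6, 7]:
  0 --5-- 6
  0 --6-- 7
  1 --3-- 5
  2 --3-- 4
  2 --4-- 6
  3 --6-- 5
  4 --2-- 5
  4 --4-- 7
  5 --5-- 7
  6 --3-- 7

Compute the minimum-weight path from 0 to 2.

Using Dijkstra's algorithm from vertex 0:
Shortest path: 0 -> 6 -> 2
Total weight: 5 + 4 = 9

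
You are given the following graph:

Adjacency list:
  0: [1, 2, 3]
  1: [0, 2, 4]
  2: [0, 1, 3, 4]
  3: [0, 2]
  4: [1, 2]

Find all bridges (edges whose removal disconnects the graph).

No bridges found. The graph is 2-edge-connected (no single edge removal disconnects it).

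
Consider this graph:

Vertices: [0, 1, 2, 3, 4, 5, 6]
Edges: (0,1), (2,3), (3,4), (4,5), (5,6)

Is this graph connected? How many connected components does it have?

Checking connectivity: the graph has 2 connected component(s).
Components: [[0, 1], [2, 3, 4, 5, 6]]. The graph is NOT connected.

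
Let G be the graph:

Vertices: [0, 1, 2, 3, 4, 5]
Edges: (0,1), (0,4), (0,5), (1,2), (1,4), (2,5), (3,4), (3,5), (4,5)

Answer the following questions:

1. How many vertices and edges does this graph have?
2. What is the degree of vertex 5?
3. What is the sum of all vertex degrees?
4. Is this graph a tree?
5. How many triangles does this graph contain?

Count: 6 vertices, 9 edges.
Vertex 5 has neighbors [0, 2, 3, 4], degree = 4.
Handshaking lemma: 2 * 9 = 18.
A tree on 6 vertices has 5 edges. This graph has 9 edges (4 extra). Not a tree.
Number of triangles = 3.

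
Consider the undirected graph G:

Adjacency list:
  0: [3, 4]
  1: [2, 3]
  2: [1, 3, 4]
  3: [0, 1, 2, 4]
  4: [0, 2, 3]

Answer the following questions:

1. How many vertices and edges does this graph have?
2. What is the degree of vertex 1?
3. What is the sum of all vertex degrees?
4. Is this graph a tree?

Count: 5 vertices, 7 edges.
Vertex 1 has neighbors [2, 3], degree = 2.
Handshaking lemma: 2 * 7 = 14.
A tree on 5 vertices has 4 edges. This graph has 7 edges (3 extra). Not a tree.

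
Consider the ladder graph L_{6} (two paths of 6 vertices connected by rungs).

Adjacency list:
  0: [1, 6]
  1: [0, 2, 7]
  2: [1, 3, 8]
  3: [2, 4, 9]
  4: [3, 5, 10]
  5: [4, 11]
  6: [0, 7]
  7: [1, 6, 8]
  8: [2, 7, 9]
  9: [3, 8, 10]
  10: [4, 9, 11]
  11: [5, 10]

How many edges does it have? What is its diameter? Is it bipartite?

Ladder graph L_{6}: 6 rungs + 2 * (6-1) path edges = 6 + 10 = 16 edges.
Diameter = 6.
Ladder graphs are bipartite (alternating coloring along each path).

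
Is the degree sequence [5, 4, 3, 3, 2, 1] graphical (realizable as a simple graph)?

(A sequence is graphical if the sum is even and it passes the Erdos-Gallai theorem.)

Sum of degrees = 18. Sum is even and passes Erdos-Gallai. The sequence IS graphical.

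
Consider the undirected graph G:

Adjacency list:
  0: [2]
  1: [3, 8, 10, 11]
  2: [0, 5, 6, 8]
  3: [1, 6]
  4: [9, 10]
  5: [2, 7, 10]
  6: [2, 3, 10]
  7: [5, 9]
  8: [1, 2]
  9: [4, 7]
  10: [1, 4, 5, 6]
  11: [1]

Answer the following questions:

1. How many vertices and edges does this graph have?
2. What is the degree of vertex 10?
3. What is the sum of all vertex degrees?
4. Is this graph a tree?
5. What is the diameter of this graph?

Count: 12 vertices, 15 edges.
Vertex 10 has neighbors [1, 4, 5, 6], degree = 4.
Handshaking lemma: 2 * 15 = 30.
A tree on 12 vertices has 11 edges. This graph has 15 edges (4 extra). Not a tree.
Diameter (longest shortest path) = 4.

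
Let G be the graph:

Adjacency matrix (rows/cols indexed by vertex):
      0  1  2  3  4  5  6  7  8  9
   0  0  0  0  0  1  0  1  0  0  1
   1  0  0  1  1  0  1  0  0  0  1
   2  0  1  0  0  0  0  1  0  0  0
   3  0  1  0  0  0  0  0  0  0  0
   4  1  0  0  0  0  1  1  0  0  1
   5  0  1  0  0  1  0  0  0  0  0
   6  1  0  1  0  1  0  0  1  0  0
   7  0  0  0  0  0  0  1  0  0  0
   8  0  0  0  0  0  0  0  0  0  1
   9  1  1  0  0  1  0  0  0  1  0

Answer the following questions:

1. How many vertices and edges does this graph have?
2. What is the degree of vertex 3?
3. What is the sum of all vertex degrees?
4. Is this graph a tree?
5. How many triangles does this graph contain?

Count: 10 vertices, 13 edges.
Vertex 3 has neighbors [1], degree = 1.
Handshaking lemma: 2 * 13 = 26.
A tree on 10 vertices has 9 edges. This graph has 13 edges (4 extra). Not a tree.
Number of triangles = 2.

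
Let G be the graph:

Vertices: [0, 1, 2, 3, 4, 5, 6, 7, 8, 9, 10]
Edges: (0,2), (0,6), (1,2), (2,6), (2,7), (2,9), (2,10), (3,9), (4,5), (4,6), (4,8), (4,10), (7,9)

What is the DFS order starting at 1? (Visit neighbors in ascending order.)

DFS from vertex 1 (neighbors processed in ascending order):
Visit order: 1, 2, 0, 6, 4, 5, 8, 10, 7, 9, 3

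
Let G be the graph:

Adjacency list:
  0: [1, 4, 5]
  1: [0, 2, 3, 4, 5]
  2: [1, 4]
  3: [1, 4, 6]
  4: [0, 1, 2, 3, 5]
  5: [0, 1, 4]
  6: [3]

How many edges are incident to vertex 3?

Vertex 3 has neighbors [1, 4, 6], so deg(3) = 3.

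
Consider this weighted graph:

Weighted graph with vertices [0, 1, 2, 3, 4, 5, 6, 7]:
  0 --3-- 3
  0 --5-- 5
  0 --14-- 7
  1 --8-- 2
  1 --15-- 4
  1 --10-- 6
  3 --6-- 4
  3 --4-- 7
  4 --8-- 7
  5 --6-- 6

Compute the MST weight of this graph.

Applying Kruskal's algorithm (sort edges by weight, add if no cycle):
  Add (0,3) w=3
  Add (3,7) w=4
  Add (0,5) w=5
  Add (3,4) w=6
  Add (5,6) w=6
  Add (1,2) w=8
  Skip (4,7) w=8 (creates cycle)
  Add (1,6) w=10
  Skip (0,7) w=14 (creates cycle)
  Skip (1,4) w=15 (creates cycle)
MST weight = 42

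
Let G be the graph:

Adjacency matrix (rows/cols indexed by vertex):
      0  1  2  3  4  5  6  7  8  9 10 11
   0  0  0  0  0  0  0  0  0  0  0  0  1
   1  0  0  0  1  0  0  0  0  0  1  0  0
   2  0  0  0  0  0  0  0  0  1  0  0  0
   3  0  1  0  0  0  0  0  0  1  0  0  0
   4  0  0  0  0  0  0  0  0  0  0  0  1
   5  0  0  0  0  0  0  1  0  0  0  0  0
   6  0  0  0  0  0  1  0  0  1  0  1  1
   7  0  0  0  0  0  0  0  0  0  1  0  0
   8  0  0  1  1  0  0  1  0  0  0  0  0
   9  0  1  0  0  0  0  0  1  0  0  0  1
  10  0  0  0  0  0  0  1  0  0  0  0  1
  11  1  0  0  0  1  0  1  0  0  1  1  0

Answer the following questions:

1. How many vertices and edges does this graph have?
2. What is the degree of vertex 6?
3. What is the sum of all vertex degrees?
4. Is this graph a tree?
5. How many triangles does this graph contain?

Count: 12 vertices, 13 edges.
Vertex 6 has neighbors [5, 8, 10, 11], degree = 4.
Handshaking lemma: 2 * 13 = 26.
A tree on 12 vertices has 11 edges. This graph has 13 edges (2 extra). Not a tree.
Number of triangles = 1.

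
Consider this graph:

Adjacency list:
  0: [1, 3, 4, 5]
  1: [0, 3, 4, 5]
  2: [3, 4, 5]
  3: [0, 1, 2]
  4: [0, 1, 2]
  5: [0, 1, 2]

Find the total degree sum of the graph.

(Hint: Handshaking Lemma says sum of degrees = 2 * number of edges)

Count edges: 10 edges.
By Handshaking Lemma: sum of degrees = 2 * 10 = 20.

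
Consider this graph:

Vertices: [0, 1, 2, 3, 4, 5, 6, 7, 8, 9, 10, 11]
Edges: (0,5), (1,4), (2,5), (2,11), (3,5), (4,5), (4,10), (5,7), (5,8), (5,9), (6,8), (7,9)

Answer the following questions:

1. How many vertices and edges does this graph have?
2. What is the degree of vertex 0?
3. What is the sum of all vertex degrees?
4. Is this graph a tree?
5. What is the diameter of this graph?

Count: 12 vertices, 12 edges.
Vertex 0 has neighbors [5], degree = 1.
Handshaking lemma: 2 * 12 = 24.
A tree on 12 vertices has 11 edges. This graph has 12 edges (1 extra). Not a tree.
Diameter (longest shortest path) = 4.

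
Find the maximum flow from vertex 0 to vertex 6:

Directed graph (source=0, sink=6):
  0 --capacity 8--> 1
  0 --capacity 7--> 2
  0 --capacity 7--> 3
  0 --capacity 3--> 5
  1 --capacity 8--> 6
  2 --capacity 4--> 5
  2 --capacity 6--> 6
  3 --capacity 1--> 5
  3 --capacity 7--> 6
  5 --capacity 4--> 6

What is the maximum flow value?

Computing max flow:
  Flow on (0->1): 8/8
  Flow on (0->2): 7/7
  Flow on (0->3): 7/7
  Flow on (0->5): 3/3
  Flow on (1->6): 8/8
  Flow on (2->5): 1/4
  Flow on (2->6): 6/6
  Flow on (3->6): 7/7
  Flow on (5->6): 4/4
Maximum flow = 25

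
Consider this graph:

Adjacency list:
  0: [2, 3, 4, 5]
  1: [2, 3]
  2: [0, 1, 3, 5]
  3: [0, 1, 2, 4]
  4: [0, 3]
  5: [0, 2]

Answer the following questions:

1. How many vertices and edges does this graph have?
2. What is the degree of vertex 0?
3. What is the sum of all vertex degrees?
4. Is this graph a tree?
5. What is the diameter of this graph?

Count: 6 vertices, 9 edges.
Vertex 0 has neighbors [2, 3, 4, 5], degree = 4.
Handshaking lemma: 2 * 9 = 18.
A tree on 6 vertices has 5 edges. This graph has 9 edges (4 extra). Not a tree.
Diameter (longest shortest path) = 2.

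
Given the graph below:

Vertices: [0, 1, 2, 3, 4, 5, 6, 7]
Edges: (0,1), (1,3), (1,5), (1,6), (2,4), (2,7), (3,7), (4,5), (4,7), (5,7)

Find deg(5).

Vertex 5 has neighbors [1, 4, 7], so deg(5) = 3.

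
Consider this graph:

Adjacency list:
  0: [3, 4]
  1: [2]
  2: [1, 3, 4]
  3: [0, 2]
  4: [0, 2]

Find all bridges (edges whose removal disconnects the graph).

A bridge is an edge whose removal increases the number of connected components.
Bridges found: (1,2)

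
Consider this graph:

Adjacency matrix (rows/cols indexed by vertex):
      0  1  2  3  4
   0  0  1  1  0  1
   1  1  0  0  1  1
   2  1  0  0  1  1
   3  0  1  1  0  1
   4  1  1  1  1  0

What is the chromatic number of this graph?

The graph has a maximum clique of size 3 (lower bound on chromatic number).
A valid 3-coloring: {0: 1, 1: 2, 2: 2, 3: 1, 4: 0}.
Chromatic number = 3.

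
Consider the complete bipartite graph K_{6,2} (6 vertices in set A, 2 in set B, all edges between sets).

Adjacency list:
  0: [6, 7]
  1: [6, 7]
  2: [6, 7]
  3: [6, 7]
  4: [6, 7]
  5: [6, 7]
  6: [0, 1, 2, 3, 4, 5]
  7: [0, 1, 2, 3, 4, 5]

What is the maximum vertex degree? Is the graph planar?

Set-A vertices have degree 2; set-B vertices have degree 6. Maximum degree = max(6,2) = 6.
min(6,2) <= 2, so K_{6,2} avoids a K_{3,3} subdivision and is planar.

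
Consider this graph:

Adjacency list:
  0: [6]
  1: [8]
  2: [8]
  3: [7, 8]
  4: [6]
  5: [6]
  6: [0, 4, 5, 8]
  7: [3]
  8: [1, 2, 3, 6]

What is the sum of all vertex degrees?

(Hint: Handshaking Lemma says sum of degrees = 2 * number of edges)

Count edges: 8 edges.
By Handshaking Lemma: sum of degrees = 2 * 8 = 16.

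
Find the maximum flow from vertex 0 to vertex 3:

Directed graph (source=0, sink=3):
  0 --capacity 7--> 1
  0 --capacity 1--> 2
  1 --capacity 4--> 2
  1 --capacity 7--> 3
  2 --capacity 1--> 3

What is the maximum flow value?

Computing max flow:
  Flow on (0->1): 7/7
  Flow on (0->2): 1/1
  Flow on (1->3): 7/7
  Flow on (2->3): 1/1
Maximum flow = 8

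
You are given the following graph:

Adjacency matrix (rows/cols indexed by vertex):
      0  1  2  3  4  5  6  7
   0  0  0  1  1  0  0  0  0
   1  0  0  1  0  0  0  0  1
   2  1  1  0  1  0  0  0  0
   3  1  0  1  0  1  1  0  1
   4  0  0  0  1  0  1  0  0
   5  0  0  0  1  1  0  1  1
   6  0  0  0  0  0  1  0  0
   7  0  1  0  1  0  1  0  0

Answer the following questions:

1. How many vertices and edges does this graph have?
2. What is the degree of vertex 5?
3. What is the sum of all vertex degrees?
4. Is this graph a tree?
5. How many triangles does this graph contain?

Count: 8 vertices, 11 edges.
Vertex 5 has neighbors [3, 4, 6, 7], degree = 4.
Handshaking lemma: 2 * 11 = 22.
A tree on 8 vertices has 7 edges. This graph has 11 edges (4 extra). Not a tree.
Number of triangles = 3.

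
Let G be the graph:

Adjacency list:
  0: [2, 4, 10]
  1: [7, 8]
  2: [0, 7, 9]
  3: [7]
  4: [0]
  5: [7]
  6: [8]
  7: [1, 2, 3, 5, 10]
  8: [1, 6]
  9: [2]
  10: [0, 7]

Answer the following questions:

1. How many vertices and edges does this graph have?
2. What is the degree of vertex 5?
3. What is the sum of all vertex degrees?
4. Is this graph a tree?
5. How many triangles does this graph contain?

Count: 11 vertices, 11 edges.
Vertex 5 has neighbors [7], degree = 1.
Handshaking lemma: 2 * 11 = 22.
A tree on 11 vertices has 10 edges. This graph has 11 edges (1 extra). Not a tree.
Number of triangles = 0.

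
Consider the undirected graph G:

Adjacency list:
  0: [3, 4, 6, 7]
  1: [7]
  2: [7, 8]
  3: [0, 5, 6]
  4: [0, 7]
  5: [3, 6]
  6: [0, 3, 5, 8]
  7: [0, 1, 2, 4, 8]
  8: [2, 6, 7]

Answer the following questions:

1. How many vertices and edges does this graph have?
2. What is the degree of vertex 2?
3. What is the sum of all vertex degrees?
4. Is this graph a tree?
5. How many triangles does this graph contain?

Count: 9 vertices, 13 edges.
Vertex 2 has neighbors [7, 8], degree = 2.
Handshaking lemma: 2 * 13 = 26.
A tree on 9 vertices has 8 edges. This graph has 13 edges (5 extra). Not a tree.
Number of triangles = 4.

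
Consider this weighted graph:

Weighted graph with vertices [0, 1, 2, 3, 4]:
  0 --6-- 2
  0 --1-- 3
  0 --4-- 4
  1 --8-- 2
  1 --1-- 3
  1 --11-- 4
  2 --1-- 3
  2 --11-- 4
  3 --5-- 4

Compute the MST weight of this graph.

Applying Kruskal's algorithm (sort edges by weight, add if no cycle):
  Add (0,3) w=1
  Add (1,3) w=1
  Add (2,3) w=1
  Add (0,4) w=4
  Skip (3,4) w=5 (creates cycle)
  Skip (0,2) w=6 (creates cycle)
  Skip (1,2) w=8 (creates cycle)
  Skip (1,4) w=11 (creates cycle)
  Skip (2,4) w=11 (creates cycle)
MST weight = 7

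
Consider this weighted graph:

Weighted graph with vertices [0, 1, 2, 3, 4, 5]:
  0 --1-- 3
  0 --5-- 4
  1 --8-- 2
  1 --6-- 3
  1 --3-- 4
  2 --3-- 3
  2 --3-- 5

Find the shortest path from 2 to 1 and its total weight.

Using Dijkstra's algorithm from vertex 2:
Shortest path: 2 -> 1
Total weight: 8 = 8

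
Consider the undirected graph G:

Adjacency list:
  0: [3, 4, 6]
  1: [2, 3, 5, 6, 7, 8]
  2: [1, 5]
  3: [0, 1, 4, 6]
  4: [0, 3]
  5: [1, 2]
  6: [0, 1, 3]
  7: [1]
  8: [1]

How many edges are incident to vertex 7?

Vertex 7 has neighbors [1], so deg(7) = 1.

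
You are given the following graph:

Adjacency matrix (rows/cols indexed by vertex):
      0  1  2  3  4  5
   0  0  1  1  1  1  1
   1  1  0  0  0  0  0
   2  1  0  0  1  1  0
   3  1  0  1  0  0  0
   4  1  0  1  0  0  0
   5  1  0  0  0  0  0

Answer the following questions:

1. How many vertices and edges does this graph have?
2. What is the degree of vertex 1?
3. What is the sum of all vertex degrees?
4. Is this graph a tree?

Count: 6 vertices, 7 edges.
Vertex 1 has neighbors [0], degree = 1.
Handshaking lemma: 2 * 7 = 14.
A tree on 6 vertices has 5 edges. This graph has 7 edges (2 extra). Not a tree.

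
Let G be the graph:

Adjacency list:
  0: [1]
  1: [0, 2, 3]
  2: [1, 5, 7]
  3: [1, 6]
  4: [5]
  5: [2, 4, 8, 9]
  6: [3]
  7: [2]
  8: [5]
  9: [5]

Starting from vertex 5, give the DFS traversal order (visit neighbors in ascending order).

DFS from vertex 5 (neighbors processed in ascending order):
Visit order: 5, 2, 1, 0, 3, 6, 7, 4, 8, 9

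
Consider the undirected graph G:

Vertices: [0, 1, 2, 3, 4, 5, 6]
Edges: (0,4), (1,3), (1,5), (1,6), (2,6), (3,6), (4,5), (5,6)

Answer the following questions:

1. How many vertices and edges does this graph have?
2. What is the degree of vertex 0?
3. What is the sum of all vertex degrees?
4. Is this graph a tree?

Count: 7 vertices, 8 edges.
Vertex 0 has neighbors [4], degree = 1.
Handshaking lemma: 2 * 8 = 16.
A tree on 7 vertices has 6 edges. This graph has 8 edges (2 extra). Not a tree.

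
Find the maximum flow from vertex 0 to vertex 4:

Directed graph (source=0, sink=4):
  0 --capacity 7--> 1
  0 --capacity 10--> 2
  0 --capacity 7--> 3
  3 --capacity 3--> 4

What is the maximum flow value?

Computing max flow:
  Flow on (0->3): 3/7
  Flow on (3->4): 3/3
Maximum flow = 3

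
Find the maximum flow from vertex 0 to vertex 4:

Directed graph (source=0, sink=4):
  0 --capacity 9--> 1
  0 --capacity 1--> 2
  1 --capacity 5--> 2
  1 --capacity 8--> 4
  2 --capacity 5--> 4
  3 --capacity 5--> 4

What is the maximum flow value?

Computing max flow:
  Flow on (0->1): 9/9
  Flow on (0->2): 1/1
  Flow on (1->2): 1/5
  Flow on (1->4): 8/8
  Flow on (2->4): 2/5
Maximum flow = 10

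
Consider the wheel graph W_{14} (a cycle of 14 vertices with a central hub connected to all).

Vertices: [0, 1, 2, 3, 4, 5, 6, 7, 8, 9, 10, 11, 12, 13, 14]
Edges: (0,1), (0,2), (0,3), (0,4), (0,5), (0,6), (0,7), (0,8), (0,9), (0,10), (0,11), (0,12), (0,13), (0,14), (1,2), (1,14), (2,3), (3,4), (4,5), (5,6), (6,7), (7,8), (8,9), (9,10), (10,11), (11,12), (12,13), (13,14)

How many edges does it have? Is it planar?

Wheel graph W_{14}: 14 cycle edges + 14 spoke edges = 28 edges.
Total vertices: 15.
The graph is planar.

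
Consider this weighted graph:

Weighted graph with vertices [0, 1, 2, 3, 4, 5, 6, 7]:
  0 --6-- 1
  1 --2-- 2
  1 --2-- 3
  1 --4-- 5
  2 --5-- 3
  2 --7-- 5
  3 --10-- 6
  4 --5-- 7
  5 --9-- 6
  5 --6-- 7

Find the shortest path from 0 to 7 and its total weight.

Using Dijkstra's algorithm from vertex 0:
Shortest path: 0 -> 1 -> 5 -> 7
Total weight: 6 + 4 + 6 = 16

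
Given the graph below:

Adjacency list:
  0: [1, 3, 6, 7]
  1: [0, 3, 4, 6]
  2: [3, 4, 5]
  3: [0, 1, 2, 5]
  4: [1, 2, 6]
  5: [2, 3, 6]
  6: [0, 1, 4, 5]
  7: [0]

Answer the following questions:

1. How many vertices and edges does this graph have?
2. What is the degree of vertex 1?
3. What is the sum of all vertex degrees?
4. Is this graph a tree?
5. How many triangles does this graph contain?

Count: 8 vertices, 13 edges.
Vertex 1 has neighbors [0, 3, 4, 6], degree = 4.
Handshaking lemma: 2 * 13 = 26.
A tree on 8 vertices has 7 edges. This graph has 13 edges (6 extra). Not a tree.
Number of triangles = 4.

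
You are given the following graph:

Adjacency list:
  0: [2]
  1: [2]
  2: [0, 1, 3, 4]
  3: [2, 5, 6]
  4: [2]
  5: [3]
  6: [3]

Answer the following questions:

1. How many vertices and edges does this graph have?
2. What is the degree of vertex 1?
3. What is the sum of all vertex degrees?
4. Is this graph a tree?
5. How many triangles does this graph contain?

Count: 7 vertices, 6 edges.
Vertex 1 has neighbors [2], degree = 1.
Handshaking lemma: 2 * 6 = 12.
A graph is a tree iff it is connected and has exactly n-1 edges. This graph is connected (all 7 vertices in one component) and has 7-1 = 6 edges. It is a tree.
Number of triangles = 0.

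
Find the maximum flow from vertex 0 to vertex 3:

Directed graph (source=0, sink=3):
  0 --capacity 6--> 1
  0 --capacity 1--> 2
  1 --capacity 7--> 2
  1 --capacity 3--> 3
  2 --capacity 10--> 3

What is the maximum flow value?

Computing max flow:
  Flow on (0->1): 6/6
  Flow on (0->2): 1/1
  Flow on (1->2): 3/7
  Flow on (1->3): 3/3
  Flow on (2->3): 4/10
Maximum flow = 7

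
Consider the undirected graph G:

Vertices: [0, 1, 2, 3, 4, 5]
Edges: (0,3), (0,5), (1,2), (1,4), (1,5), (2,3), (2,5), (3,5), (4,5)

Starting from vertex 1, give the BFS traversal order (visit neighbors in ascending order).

BFS from vertex 1 (neighbors processed in ascending order):
Visit order: 1, 2, 4, 5, 3, 0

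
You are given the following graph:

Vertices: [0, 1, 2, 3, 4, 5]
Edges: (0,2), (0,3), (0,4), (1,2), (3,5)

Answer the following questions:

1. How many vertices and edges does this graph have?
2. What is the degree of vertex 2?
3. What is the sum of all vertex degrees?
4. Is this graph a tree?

Count: 6 vertices, 5 edges.
Vertex 2 has neighbors [0, 1], degree = 2.
Handshaking lemma: 2 * 5 = 10.
A graph is a tree iff it is connected and has exactly n-1 edges. This graph is connected (all 6 vertices in one component) and has 6-1 = 5 edges. It is a tree.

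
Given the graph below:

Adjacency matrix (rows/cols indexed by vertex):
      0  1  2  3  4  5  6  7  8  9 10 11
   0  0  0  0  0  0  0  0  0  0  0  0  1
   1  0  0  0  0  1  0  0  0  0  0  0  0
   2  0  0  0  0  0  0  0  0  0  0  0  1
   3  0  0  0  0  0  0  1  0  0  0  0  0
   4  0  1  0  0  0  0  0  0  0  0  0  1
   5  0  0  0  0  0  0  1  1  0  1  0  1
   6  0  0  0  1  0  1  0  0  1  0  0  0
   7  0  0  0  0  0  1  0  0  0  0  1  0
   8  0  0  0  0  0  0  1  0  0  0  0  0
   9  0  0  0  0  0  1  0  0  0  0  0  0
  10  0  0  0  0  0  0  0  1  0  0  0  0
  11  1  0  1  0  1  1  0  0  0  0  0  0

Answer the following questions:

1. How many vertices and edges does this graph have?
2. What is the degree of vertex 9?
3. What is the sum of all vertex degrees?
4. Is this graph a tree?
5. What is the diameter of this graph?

Count: 12 vertices, 11 edges.
Vertex 9 has neighbors [5], degree = 1.
Handshaking lemma: 2 * 11 = 22.
A graph is a tree iff it is connected and has exactly n-1 edges. This graph is connected (all 12 vertices in one component) and has 12-1 = 11 edges. It is a tree.
Diameter (longest shortest path) = 5.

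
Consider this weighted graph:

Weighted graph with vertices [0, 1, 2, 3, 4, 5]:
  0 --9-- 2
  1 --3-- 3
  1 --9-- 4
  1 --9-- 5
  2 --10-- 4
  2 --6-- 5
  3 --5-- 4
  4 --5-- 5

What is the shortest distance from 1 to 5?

Using Dijkstra's algorithm from vertex 1:
Shortest path: 1 -> 5
Total weight: 9 = 9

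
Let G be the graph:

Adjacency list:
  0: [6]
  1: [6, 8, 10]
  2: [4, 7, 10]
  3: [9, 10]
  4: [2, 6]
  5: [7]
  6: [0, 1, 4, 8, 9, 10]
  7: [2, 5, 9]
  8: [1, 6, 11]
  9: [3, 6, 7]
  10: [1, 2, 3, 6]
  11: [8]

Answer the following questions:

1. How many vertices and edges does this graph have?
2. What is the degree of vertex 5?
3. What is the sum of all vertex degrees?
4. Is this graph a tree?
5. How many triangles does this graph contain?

Count: 12 vertices, 16 edges.
Vertex 5 has neighbors [7], degree = 1.
Handshaking lemma: 2 * 16 = 32.
A tree on 12 vertices has 11 edges. This graph has 16 edges (5 extra). Not a tree.
Number of triangles = 2.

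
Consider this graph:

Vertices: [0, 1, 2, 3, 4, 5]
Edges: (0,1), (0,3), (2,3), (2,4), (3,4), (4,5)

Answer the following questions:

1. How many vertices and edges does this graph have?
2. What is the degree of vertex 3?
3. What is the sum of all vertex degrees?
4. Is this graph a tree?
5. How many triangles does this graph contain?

Count: 6 vertices, 6 edges.
Vertex 3 has neighbors [0, 2, 4], degree = 3.
Handshaking lemma: 2 * 6 = 12.
A tree on 6 vertices has 5 edges. This graph has 6 edges (1 extra). Not a tree.
Number of triangles = 1.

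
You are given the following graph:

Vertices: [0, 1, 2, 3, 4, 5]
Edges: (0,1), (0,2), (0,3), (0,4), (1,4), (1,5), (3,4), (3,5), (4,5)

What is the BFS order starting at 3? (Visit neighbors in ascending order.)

BFS from vertex 3 (neighbors processed in ascending order):
Visit order: 3, 0, 4, 5, 1, 2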